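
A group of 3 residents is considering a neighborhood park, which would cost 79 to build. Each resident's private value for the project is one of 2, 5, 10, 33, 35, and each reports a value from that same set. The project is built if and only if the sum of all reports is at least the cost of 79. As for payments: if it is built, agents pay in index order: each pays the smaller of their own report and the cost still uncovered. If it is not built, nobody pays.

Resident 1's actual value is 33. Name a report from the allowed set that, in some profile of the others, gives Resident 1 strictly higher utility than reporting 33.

10

Suppose Resident 2 reports 35 and Resident 3 reports 35.
Report 33: project built, pays 33, utility 33 - 33 = 0.
Report 10: project built, pays 10, utility 33 - 10 = 23.
So reporting 10 beats truth here (23 > 0).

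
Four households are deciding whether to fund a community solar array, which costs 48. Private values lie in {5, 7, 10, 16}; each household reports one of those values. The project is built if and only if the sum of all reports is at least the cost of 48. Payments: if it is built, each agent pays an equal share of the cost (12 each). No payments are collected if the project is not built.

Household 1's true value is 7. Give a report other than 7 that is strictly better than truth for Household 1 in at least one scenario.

Suppose Household 2 reports 10, Household 3 reports 16 and Household 4 reports 16.
Report 7: project built, pays 12, utility 7 - 12 = -5.
Report 5: project not built, utility 0.
So reporting 5 beats truth here (0 > -5).

5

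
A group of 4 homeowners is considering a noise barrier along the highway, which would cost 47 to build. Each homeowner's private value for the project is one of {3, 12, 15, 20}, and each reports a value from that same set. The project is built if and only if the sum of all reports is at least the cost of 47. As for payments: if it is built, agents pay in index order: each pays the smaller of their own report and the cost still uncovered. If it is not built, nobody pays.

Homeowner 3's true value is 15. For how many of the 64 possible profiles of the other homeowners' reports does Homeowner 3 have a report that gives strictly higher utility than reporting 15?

39

Others report (3, 12, 20): truth gives 0; report 12 gives 3 > 0. Violating.
Others report (3, 15, 20): truth gives 0; report 12 gives 3 > 0. Violating.
Others report (3, 20, 12): truth gives 0; report 12 gives 3 > 0. Violating.
Others report (3, 20, 15): truth gives 0; report 12 gives 3 > 0. Violating.
Others report (3, 3, 3): truth gives 0; no alternative beats it.
Others report (3, 3, 12): truth gives 0; no alternative beats it.
(Checking all 64 profiles: 39 have a profitable deviation, 25 do not.)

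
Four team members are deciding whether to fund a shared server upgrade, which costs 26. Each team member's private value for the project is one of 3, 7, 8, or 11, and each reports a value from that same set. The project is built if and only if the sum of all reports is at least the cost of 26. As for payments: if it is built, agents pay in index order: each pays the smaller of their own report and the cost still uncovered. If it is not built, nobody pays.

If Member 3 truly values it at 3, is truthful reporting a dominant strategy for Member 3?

Check each profile of the others' reports and compare truth against every alternative report.
Others report (3, 7, 11): truth gives 0, best alternative gives -4.
Others report (3, 8, 8): truth gives 0, best alternative gives -4.
Others report (3, 8, 11): truth gives 0, best alternative gives -4.
Others report (3, 11, 7): truth gives 0, best alternative gives -4.
Others report (3, 11, 8): truth gives 0, best alternative gives -4.
Others report (3, 11, 11): truth gives 0, best alternative gives -4.
(Remaining 58 profiles checked similarly; truth is weakly best in each.)
In every case the truthful report is at least as good as any alternative, so it is a dominant strategy.

Yes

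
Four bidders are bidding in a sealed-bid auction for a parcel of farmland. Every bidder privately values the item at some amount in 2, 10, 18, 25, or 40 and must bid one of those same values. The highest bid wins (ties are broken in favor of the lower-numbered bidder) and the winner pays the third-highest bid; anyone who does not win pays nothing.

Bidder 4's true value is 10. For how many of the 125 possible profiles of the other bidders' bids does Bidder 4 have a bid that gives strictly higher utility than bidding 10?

Others bid (2, 2, 10): truth gives 0; bid 18 gives 8 > 0. Violating.
Others bid (2, 2, 18): truth gives 0; bid 25 gives 8 > 0. Violating.
Others bid (2, 2, 25): truth gives 0; bid 40 gives 8 > 0. Violating.
Others bid (2, 10, 2): truth gives 0; bid 18 gives 8 > 0. Violating.
Others bid (2, 2, 2): truth gives 8; no alternative beats it.
Others bid (2, 2, 40): truth gives 0; no alternative beats it.
(Checking all 125 profiles: 9 have a profitable deviation, 116 do not.)

9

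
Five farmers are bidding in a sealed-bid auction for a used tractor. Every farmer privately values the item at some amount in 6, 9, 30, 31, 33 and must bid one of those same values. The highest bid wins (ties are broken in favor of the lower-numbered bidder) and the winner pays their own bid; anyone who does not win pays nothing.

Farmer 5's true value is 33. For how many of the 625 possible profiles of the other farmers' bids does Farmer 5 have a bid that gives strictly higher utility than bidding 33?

81

Others bid (6, 6, 6, 6): truth gives 0; bid 9 gives 24 > 0. Violating.
Others bid (6, 6, 6, 9): truth gives 0; bid 30 gives 3 > 0. Violating.
Others bid (6, 6, 6, 30): truth gives 0; bid 31 gives 2 > 0. Violating.
Others bid (6, 6, 9, 6): truth gives 0; bid 30 gives 3 > 0. Violating.
Others bid (6, 6, 6, 31): truth gives 0; no alternative beats it.
Others bid (6, 6, 6, 33): truth gives 0; no alternative beats it.
(Checking all 625 profiles: 81 have a profitable deviation, 544 do not.)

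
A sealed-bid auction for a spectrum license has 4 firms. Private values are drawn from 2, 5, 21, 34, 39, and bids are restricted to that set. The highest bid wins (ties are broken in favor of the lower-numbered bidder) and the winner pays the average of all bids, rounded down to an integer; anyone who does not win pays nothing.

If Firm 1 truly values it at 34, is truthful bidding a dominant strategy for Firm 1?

Consider the case where Firm 2 bids 2, Firm 3 bids 2 and Firm 4 bids 2.
Truthful bid 34: wins, pays 10, utility 34 - 10 = 24.
Bid 2 instead: wins, pays 2, utility 34 - 2 = 32.
Since 32 > 24, bidding 2 is strictly better here, so truthful bidding is not dominant.

No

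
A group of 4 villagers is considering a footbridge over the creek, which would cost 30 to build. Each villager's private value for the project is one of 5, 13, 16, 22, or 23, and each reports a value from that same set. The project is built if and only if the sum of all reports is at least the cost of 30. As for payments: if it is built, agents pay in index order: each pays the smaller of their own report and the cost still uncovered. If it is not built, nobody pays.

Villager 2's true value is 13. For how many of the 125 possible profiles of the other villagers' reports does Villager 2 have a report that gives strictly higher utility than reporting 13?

Others report (5, 5, 16): truth gives 0; report 5 gives 8 > 0. Violating.
Others report (5, 5, 22): truth gives 0; report 5 gives 8 > 0. Violating.
Others report (5, 5, 23): truth gives 0; report 5 gives 8 > 0. Violating.
Others report (5, 13, 13): truth gives 0; report 5 gives 8 > 0. Violating.
Others report (5, 5, 5): truth gives 0; no alternative beats it.
Others report (5, 5, 13): truth gives 0; no alternative beats it.
(Checking all 125 profiles: 121 have a profitable deviation, 4 do not.)

121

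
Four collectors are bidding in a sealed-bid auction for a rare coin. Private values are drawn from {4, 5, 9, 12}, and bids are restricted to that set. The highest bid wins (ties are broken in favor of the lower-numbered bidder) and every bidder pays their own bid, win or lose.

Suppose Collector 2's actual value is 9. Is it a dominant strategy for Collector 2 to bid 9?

No

Consider the case where Collector 1 bids 4, Collector 3 bids 4 and Collector 4 bids 4.
Truthful bid 9: wins, pays 9, utility 9 - 9 = 0.
Bid 5 instead: wins, pays 5, utility 9 - 5 = 4.
Since 4 > 0, bidding 5 is strictly better here, so truthful bidding is not dominant.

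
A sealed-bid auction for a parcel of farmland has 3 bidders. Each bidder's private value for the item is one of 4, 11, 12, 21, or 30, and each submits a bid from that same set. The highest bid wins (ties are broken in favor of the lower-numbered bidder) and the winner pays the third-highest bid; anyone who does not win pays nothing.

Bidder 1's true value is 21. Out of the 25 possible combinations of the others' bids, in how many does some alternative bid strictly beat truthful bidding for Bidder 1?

Others bid (4, 30): truth gives 0; bid 30 gives 17 > 0. Violating.
Others bid (11, 30): truth gives 0; bid 30 gives 10 > 0. Violating.
Others bid (12, 30): truth gives 0; bid 30 gives 9 > 0. Violating.
Others bid (30, 4): truth gives 0; bid 30 gives 17 > 0. Violating.
Others bid (4, 4): truth gives 17; no alternative beats it.
Others bid (4, 11): truth gives 17; no alternative beats it.
(Checking all 25 profiles: 6 have a profitable deviation, 19 do not.)

6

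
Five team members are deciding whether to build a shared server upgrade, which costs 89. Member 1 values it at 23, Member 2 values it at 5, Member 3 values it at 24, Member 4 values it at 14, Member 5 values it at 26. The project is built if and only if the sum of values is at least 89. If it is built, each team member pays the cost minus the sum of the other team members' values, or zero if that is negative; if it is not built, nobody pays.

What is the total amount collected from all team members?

77

Total value 92 ≥ cost 89, so it is built.
Member 1: others sum to 69; max(0, 89 - 69) = 20.
Member 2: others sum to 87; max(0, 89 - 87) = 2.
Member 3: others sum to 68; max(0, 89 - 68) = 21.
Member 4: others sum to 78; max(0, 89 - 78) = 11.
Member 5: others sum to 66; max(0, 89 - 66) = 23.
Total collected = 20 + 2 + 21 + 11 + 23 = 77.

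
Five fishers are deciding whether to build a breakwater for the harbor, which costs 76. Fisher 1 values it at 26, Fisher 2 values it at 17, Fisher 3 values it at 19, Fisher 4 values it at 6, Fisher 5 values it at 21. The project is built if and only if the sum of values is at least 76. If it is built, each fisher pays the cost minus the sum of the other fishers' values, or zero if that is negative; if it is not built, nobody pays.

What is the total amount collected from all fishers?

Total value 89 ≥ cost 76, so it is built.
Fisher 1: others sum to 63; max(0, 76 - 63) = 13.
Fisher 2: others sum to 72; max(0, 76 - 72) = 4.
Fisher 3: others sum to 70; max(0, 76 - 70) = 6.
Fisher 4: others sum to 83; max(0, 76 - 83) = 0.
Fisher 5: others sum to 68; max(0, 76 - 68) = 8.
Total collected = 13 + 4 + 6 + 0 + 8 = 31.

31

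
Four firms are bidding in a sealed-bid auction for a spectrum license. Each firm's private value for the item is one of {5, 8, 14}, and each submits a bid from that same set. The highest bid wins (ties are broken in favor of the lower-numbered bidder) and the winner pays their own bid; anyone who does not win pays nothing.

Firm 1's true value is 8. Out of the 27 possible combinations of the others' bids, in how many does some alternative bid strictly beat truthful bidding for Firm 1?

Others bid (5, 5, 5): truth gives 0; bid 5 gives 3 > 0. Violating.
Others bid (5, 5, 8): truth gives 0; no alternative beats it.
Others bid (5, 5, 14): truth gives 0; no alternative beats it.
(Checking all 27 profiles: 1 has a profitable deviation, 26 do not.)

1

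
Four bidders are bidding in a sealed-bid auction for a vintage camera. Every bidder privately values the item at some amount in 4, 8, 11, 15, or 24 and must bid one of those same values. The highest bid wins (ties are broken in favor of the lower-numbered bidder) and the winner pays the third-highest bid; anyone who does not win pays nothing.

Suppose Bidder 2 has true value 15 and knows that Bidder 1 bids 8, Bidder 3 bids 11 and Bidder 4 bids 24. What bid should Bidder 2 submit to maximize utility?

Bid 4: loses, pays 0, utility 0.
Bid 8: loses, pays 0, utility 0.
Bid 11: loses, pays 0, utility 0.
Bid 15: loses, pays 0, utility 0.
Bid 24: wins, pays 11, utility 15 - 11 = 4.
The best choice is 24 with utility 4.

24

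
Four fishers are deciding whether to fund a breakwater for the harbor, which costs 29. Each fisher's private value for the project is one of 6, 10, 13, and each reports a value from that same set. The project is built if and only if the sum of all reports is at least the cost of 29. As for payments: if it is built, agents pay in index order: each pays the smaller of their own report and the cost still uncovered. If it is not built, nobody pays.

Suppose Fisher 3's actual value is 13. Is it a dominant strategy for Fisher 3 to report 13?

No

Consider the case where Fisher 1 reports 6, Fisher 2 reports 6 and Fisher 4 reports 10.
Truthful report 13: project built, pays 13, utility 13 - 13 = 0.
Report 10 instead: project built, pays 10, utility 13 - 10 = 3.
Since 3 > 0, reporting 10 is strictly better here, so truthful reporting is not dominant.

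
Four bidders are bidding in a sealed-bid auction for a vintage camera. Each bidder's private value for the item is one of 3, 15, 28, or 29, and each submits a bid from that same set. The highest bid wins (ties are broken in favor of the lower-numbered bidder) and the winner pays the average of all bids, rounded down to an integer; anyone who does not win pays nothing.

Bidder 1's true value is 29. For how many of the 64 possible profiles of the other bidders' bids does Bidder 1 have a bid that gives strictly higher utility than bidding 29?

14

Others bid (3, 3, 3): truth gives 20; bid 3 gives 26 > 20. Violating.
Others bid (3, 3, 15): truth gives 17; bid 15 gives 20 > 17. Violating.
Others bid (3, 15, 3): truth gives 17; bid 15 gives 20 > 17. Violating.
Others bid (3, 15, 15): truth gives 14; bid 15 gives 17 > 14. Violating.
Others bid (3, 3, 28): truth gives 14; no alternative beats it.
Others bid (3, 3, 29): truth gives 13; no alternative beats it.
(Checking all 64 profiles: 14 have a profitable deviation, 50 do not.)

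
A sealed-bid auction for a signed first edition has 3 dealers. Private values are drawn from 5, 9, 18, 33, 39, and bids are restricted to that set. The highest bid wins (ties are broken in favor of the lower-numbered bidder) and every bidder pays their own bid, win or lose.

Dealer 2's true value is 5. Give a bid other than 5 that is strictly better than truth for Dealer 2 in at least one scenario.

Suppose Dealer 1 bids 5 and Dealer 3 bids 5.
Bid 5: loses but pays 5, utility -5.
Bid 9: wins, pays 9, utility 5 - 9 = -4.
So bidding 9 beats truth here (-4 > -5).

9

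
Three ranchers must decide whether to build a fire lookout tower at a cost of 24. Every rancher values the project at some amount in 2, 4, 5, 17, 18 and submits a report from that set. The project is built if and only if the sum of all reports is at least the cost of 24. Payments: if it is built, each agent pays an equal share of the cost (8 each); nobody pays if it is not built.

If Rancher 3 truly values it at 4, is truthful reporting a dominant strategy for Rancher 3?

No

Consider the case where Rancher 1 reports 2 and Rancher 2 reports 18.
Truthful report 4: project built, pays 8, utility 4 - 8 = -4.
Report 2 instead: project not built, utility 0.
Since 0 > -4, reporting 2 is strictly better here, so truthful reporting is not dominant.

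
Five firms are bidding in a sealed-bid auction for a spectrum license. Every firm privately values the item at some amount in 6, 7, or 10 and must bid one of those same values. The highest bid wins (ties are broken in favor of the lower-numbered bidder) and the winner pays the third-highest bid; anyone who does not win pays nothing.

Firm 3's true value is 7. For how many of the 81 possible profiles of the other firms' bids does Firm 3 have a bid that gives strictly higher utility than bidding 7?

4

Others bid (6, 6, 6, 10): truth gives 0; bid 10 gives 1 > 0. Violating.
Others bid (6, 6, 10, 6): truth gives 0; bid 10 gives 1 > 0. Violating.
Others bid (6, 7, 6, 6): truth gives 0; bid 10 gives 1 > 0. Violating.
Others bid (7, 6, 6, 6): truth gives 0; bid 10 gives 1 > 0. Violating.
Others bid (6, 6, 6, 6): truth gives 1; no alternative beats it.
Others bid (6, 6, 6, 7): truth gives 1; no alternative beats it.
(Checking all 81 profiles: 4 have a profitable deviation, 77 do not.)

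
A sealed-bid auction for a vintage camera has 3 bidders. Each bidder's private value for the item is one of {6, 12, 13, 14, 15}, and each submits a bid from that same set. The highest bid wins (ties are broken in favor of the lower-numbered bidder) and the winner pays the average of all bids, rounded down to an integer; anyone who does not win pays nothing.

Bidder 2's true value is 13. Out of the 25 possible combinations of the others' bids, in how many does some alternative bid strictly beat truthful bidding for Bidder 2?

Others bid (6, 14): truth gives 0; bid 14 gives 2 > 0. Violating.
Others bid (6, 15): truth gives 0; bid 15 gives 1 > 0. Violating.
Others bid (13, 6): truth gives 0; bid 14 gives 2 > 0. Violating.
Others bid (14, 6): truth gives 0; bid 15 gives 2 > 0. Violating.
Others bid (6, 6): truth gives 5; no alternative beats it.
Others bid (6, 12): truth gives 3; no alternative beats it.
(Checking all 25 profiles: 4 have a profitable deviation, 21 do not.)

4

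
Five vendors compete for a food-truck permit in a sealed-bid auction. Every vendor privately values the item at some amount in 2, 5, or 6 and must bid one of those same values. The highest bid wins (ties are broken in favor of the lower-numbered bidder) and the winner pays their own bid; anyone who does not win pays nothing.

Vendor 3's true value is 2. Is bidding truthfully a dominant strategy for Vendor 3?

Yes

Check each profile of the others' bids and compare truth against every alternative bid.
Others bid (2, 2, 2, 2): truth gives 0, best alternative gives -3.
Others bid (2, 2, 2, 5): truth gives 0, best alternative gives -3.
Others bid (2, 2, 5, 2): truth gives 0, best alternative gives -3.
Others bid (2, 2, 5, 5): truth gives 0, best alternative gives -3.
Others bid (2, 2, 2, 6): truth gives 0, best alternative gives 0.
Others bid (2, 2, 5, 6): truth gives 0, best alternative gives 0.
(Remaining 75 profiles checked similarly; truth is weakly best in each.)
In every case the truthful bid is at least as good as any alternative, so it is a dominant strategy.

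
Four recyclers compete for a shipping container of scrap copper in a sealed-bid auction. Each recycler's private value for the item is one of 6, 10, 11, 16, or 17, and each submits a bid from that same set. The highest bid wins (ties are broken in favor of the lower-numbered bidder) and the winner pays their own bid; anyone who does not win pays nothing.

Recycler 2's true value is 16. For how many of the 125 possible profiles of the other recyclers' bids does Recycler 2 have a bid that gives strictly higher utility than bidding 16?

Others bid (6, 6, 6): truth gives 0; bid 10 gives 6 > 0. Violating.
Others bid (6, 6, 10): truth gives 0; bid 10 gives 6 > 0. Violating.
Others bid (6, 6, 11): truth gives 0; bid 11 gives 5 > 0. Violating.
Others bid (6, 10, 6): truth gives 0; bid 10 gives 6 > 0. Violating.
Others bid (6, 6, 16): truth gives 0; no alternative beats it.
Others bid (6, 6, 17): truth gives 0; no alternative beats it.
(Checking all 125 profiles: 18 have a profitable deviation, 107 do not.)

18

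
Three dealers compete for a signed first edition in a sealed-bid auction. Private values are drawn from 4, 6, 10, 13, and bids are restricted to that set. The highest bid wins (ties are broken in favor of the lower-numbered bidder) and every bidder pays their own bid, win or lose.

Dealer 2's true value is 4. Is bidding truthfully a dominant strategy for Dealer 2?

Consider the case where Dealer 1 bids 4 and Dealer 3 bids 4.
Truthful bid 4: loses but pays 4, utility -4.
Bid 6 instead: wins, pays 6, utility 4 - 6 = -2.
Since -2 > -4, bidding 6 is strictly better here, so truthful bidding is not dominant.

No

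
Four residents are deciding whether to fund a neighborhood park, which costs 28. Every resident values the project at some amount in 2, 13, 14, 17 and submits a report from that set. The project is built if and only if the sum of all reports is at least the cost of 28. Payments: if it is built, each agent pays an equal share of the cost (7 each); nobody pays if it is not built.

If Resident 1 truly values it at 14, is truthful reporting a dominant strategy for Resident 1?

Yes

Check each profile of the others' reports and compare truth against every alternative report.
Others report (2, 2, 13): truth gives 7, best alternative gives 7.
Others report (2, 2, 14): truth gives 7, best alternative gives 7.
Others report (2, 2, 17): truth gives 7, best alternative gives 7.
Others report (2, 13, 2): truth gives 7, best alternative gives 7.
Others report (2, 13, 13): truth gives 7, best alternative gives 7.
Others report (2, 13, 14): truth gives 7, best alternative gives 7.
(Remaining 58 profiles checked similarly; truth is weakly best in each.)
In every case the truthful report is at least as good as any alternative, so it is a dominant strategy.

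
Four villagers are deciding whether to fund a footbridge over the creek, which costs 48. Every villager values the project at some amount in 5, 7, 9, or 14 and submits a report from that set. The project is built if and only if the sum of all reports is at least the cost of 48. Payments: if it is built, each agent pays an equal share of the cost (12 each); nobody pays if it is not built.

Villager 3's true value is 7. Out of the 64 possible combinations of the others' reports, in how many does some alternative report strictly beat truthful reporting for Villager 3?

Others report (14, 14, 14): truth gives -5; report 5 gives 0 > -5. Violating.
Others report (5, 5, 5): truth gives 0; no alternative beats it.
Others report (5, 5, 7): truth gives 0; no alternative beats it.
(Checking all 64 profiles: 1 has a profitable deviation, 63 do not.)

1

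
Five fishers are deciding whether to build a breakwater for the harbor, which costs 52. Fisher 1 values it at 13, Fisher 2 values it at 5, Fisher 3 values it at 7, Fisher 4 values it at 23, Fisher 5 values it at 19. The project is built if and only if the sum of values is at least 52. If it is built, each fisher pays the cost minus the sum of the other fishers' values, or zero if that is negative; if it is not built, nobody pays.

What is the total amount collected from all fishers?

12

Total value 67 ≥ cost 52, so it is built.
Fisher 1: others sum to 54; max(0, 52 - 54) = 0.
Fisher 2: others sum to 62; max(0, 52 - 62) = 0.
Fisher 3: others sum to 60; max(0, 52 - 60) = 0.
Fisher 4: others sum to 44; max(0, 52 - 44) = 8.
Fisher 5: others sum to 48; max(0, 52 - 48) = 4.
Total collected = 0 + 0 + 0 + 8 + 4 = 12.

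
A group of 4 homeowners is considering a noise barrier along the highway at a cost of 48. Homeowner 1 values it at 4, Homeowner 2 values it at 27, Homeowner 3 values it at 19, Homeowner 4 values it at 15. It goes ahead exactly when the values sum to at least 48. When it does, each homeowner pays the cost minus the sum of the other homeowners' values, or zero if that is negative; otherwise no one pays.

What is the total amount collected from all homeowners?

Total value 65 ≥ cost 48, so it is built.
Homeowner 1: others sum to 61; max(0, 48 - 61) = 0.
Homeowner 2: others sum to 38; max(0, 48 - 38) = 10.
Homeowner 3: others sum to 46; max(0, 48 - 46) = 2.
Homeowner 4: others sum to 50; max(0, 48 - 50) = 0.
Total collected = 0 + 10 + 2 + 0 = 12.

12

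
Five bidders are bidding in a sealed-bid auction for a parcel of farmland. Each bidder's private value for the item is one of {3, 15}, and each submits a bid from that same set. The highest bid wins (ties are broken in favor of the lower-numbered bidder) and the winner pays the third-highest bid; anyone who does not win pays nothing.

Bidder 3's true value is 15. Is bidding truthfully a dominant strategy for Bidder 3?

Yes

Check each profile of the others' bids and compare truth against every alternative bid.
Others bid (3, 3, 3, 3): truth gives 12, best alternative gives 0.
Others bid (3, 3, 3, 15): truth gives 12, best alternative gives 0.
Others bid (3, 3, 15, 3): truth gives 12, best alternative gives 0.
Others bid (3, 3, 15, 15): truth gives 0, best alternative gives 0.
Others bid (3, 15, 3, 3): truth gives 0, best alternative gives 0.
Others bid (3, 15, 3, 15): truth gives 0, best alternative gives 0.
(Remaining 10 profiles checked similarly; truth is weakly best in each.)
In every case the truthful bid is at least as good as any alternative, so it is a dominant strategy.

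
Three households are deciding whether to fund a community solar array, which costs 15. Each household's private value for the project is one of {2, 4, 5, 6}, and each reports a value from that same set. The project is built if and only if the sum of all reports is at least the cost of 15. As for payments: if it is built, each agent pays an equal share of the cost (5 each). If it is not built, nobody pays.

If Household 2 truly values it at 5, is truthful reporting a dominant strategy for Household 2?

Check each profile of the others' reports and compare truth against every alternative report.
Others report (2, 2): truth gives 0, best alternative gives 0.
Others report (2, 4): truth gives 0, best alternative gives 0.
Others report (2, 5): truth gives 0, best alternative gives 0.
Others report (2, 6): truth gives 0, best alternative gives 0.
Others report (4, 2): truth gives 0, best alternative gives 0.
Others report (4, 4): truth gives 0, best alternative gives 0.
(Remaining 10 profiles checked similarly; truth is weakly best in each.)
In every case the truthful report is at least as good as any alternative, so it is a dominant strategy.

Yes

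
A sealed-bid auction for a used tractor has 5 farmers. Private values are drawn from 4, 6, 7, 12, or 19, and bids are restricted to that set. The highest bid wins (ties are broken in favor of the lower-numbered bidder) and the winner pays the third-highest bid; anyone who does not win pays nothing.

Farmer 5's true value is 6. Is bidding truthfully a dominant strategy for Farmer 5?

Consider the case where Farmer 1 bids 4, Farmer 2 bids 4, Farmer 3 bids 4 and Farmer 4 bids 6.
Truthful bid 6: loses, pays 0, utility 0.
Bid 7 instead: wins, pays 4, utility 6 - 4 = 2.
Since 2 > 0, bidding 7 is strictly better here, so truthful bidding is not dominant.

No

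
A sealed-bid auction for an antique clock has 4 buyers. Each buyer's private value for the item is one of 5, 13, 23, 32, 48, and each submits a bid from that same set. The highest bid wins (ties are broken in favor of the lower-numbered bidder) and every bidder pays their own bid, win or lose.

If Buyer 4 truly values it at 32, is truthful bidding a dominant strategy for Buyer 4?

Consider the case where Buyer 1 bids 5, Buyer 2 bids 5 and Buyer 3 bids 5.
Truthful bid 32: wins, pays 32, utility 32 - 32 = 0.
Bid 13 instead: wins, pays 13, utility 32 - 13 = 19.
Since 19 > 0, bidding 13 is strictly better here, so truthful bidding is not dominant.

No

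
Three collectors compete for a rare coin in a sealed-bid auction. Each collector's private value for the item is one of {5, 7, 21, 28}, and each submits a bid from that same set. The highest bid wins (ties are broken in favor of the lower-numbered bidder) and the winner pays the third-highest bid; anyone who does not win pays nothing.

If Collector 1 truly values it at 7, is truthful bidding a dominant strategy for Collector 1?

No

Consider the case where Collector 2 bids 5 and Collector 3 bids 21.
Truthful bid 7: loses, pays 0, utility 0.
Bid 21 instead: wins, pays 5, utility 7 - 5 = 2.
Since 2 > 0, bidding 21 is strictly better here, so truthful bidding is not dominant.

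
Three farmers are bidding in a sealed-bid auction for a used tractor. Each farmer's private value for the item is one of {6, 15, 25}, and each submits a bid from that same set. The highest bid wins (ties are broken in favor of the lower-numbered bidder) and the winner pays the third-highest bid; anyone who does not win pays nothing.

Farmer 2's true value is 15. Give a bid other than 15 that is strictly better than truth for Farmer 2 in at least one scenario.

Suppose Farmer 1 bids 6 and Farmer 3 bids 25.
Bid 15: loses, pays 0, utility 0.
Bid 25: wins, pays 6, utility 15 - 6 = 9.
So bidding 25 beats truth here (9 > 0).

25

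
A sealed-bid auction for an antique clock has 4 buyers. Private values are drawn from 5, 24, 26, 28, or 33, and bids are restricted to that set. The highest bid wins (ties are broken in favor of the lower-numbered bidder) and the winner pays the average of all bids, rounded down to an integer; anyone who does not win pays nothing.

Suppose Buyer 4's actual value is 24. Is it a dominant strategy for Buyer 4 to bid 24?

Consider the case where Buyer 1 bids 5, Buyer 2 bids 5 and Buyer 3 bids 24.
Truthful bid 24: loses, pays 0, utility 0.
Bid 26 instead: wins, pays 15, utility 24 - 15 = 9.
Since 9 > 0, bidding 26 is strictly better here, so truthful bidding is not dominant.

No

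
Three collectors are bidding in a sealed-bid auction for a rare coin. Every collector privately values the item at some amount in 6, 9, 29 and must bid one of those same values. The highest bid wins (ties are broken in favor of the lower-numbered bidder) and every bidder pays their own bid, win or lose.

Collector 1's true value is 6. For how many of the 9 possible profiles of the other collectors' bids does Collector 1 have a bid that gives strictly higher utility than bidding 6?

Others bid (6, 9): truth gives -6; bid 9 gives -3 > -6. Violating.
Others bid (9, 6): truth gives -6; bid 9 gives -3 > -6. Violating.
Others bid (9, 9): truth gives -6; bid 9 gives -3 > -6. Violating.
Others bid (6, 6): truth gives 0; no alternative beats it.
Others bid (6, 29): truth gives -6; no alternative beats it.
(Checking all 9 profiles: 3 have a profitable deviation, 6 do not.)

3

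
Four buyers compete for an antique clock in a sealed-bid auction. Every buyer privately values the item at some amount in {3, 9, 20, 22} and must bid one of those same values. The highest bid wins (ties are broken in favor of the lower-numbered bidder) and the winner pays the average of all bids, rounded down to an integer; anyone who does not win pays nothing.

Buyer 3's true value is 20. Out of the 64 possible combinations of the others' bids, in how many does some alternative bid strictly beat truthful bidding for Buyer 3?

Others bid (3, 3, 3): truth gives 13; bid 9 gives 16 > 13. Violating.
Others bid (3, 3, 9): truth gives 12; bid 9 gives 14 > 12. Violating.
Others bid (3, 3, 22): truth gives 0; bid 22 gives 8 > 0. Violating.
Others bid (3, 9, 22): truth gives 0; bid 22 gives 6 > 0. Violating.
Others bid (3, 3, 20): truth gives 9; no alternative beats it.
Others bid (3, 9, 3): truth gives 12; no alternative beats it.
(Checking all 64 profiles: 24 have a profitable deviation, 40 do not.)

24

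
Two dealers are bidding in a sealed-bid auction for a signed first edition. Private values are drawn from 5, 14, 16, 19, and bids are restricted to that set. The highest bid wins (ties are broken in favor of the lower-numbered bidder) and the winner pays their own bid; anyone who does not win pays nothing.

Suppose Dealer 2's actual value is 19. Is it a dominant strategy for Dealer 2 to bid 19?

Consider the case where Dealer 1 bids 5.
Truthful bid 19: wins, pays 19, utility 19 - 19 = 0.
Bid 14 instead: wins, pays 14, utility 19 - 14 = 5.
Since 5 > 0, bidding 14 is strictly better here, so truthful bidding is not dominant.

No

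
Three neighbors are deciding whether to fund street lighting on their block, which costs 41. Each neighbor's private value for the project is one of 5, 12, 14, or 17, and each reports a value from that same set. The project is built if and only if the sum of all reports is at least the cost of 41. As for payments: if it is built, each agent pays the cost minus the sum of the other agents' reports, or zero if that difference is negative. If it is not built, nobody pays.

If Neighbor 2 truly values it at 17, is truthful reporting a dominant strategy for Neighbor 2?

Yes

Check each profile of the others' reports and compare truth against every alternative report.
Others report (12, 14): truth gives 2, best alternative gives 0.
Others report (14, 12): truth gives 2, best alternative gives 0.
Others report (17, 17): truth gives 10, best alternative gives 10.
Others report (14, 17): truth gives 7, best alternative gives 7.
Others report (17, 14): truth gives 7, best alternative gives 7.
Others report (12, 17): truth gives 5, best alternative gives 5.
(Remaining 10 profiles checked similarly; truth is weakly best in each.)
In every case the truthful report is at least as good as any alternative, so it is a dominant strategy.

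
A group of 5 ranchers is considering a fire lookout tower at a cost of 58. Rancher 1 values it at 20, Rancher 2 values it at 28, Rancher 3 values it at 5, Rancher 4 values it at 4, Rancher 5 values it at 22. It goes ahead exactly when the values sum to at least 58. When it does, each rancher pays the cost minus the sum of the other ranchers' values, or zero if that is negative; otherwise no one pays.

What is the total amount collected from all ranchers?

8

Total value 79 ≥ cost 58, so it is built.
Rancher 1: others sum to 59; max(0, 58 - 59) = 0.
Rancher 2: others sum to 51; max(0, 58 - 51) = 7.
Rancher 3: others sum to 74; max(0, 58 - 74) = 0.
Rancher 4: others sum to 75; max(0, 58 - 75) = 0.
Rancher 5: others sum to 57; max(0, 58 - 57) = 1.
Total collected = 0 + 7 + 0 + 0 + 1 = 8.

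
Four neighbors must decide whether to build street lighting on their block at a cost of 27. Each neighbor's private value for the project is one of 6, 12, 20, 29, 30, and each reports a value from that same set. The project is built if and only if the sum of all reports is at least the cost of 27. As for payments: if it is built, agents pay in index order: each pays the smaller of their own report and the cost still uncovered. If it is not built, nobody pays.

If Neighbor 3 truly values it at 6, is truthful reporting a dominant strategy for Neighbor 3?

Yes

Check each profile of the others' reports and compare truth against every alternative report.
Others report (6, 6, 6): truth gives 0, best alternative gives -6.
Others report (6, 6, 12): truth gives 0, best alternative gives -6.
Others report (6, 6, 20): truth gives 0, best alternative gives -6.
Others report (6, 6, 29): truth gives 0, best alternative gives -6.
Others report (6, 6, 30): truth gives 0, best alternative gives -6.
Others report (6, 12, 6): truth gives 0, best alternative gives -3.
(Remaining 119 profiles checked similarly; truth is weakly best in each.)
In every case the truthful report is at least as good as any alternative, so it is a dominant strategy.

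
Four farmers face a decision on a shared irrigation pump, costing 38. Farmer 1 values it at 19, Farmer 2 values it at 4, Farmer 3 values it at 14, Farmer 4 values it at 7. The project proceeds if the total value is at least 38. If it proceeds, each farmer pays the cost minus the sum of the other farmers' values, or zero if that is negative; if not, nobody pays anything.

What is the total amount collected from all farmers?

22

Total value 44 ≥ cost 38, so it is built.
Farmer 1: others sum to 25; max(0, 38 - 25) = 13.
Farmer 2: others sum to 40; max(0, 38 - 40) = 0.
Farmer 3: others sum to 30; max(0, 38 - 30) = 8.
Farmer 4: others sum to 37; max(0, 38 - 37) = 1.
Total collected = 13 + 0 + 8 + 1 = 22.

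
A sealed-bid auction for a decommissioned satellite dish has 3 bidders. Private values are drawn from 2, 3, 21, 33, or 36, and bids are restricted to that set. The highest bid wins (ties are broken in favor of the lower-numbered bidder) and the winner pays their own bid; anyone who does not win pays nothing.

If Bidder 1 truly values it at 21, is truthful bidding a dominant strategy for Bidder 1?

No

Consider the case where Bidder 2 bids 2 and Bidder 3 bids 2.
Truthful bid 21: wins, pays 21, utility 21 - 21 = 0.
Bid 2 instead: wins, pays 2, utility 21 - 2 = 19.
Since 19 > 0, bidding 2 is strictly better here, so truthful bidding is not dominant.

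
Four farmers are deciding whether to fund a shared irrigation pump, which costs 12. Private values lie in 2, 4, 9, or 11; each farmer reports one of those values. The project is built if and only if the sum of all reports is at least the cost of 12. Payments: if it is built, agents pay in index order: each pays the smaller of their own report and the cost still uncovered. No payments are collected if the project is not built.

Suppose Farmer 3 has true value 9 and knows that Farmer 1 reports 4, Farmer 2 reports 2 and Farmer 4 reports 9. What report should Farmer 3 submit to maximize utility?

2

Report 2: project built, pays 2, utility 9 - 2 = 7.
Report 4: project built, pays 4, utility 9 - 4 = 5.
Report 9: project built, pays 6, utility 9 - 6 = 3.
Report 11: project built, pays 6, utility 9 - 6 = 3.
The best choice is 2 with utility 7.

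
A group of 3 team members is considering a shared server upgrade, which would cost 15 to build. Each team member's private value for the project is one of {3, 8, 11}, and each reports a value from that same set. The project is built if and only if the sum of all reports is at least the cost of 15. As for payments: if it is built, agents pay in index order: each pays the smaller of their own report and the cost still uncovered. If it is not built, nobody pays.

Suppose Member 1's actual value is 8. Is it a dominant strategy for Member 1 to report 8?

Consider the case where Member 2 reports 3 and Member 3 reports 11.
Truthful report 8: project built, pays 8, utility 8 - 8 = 0.
Report 3 instead: project built, pays 3, utility 8 - 3 = 5.
Since 5 > 0, reporting 3 is strictly better here, so truthful reporting is not dominant.

No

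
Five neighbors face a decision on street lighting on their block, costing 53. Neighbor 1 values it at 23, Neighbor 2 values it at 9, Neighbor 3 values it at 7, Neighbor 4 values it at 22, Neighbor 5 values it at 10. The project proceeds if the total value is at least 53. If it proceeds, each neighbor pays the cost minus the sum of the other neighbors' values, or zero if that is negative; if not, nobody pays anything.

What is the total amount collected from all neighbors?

Total value 71 ≥ cost 53, so it is built.
Neighbor 1: others sum to 48; max(0, 53 - 48) = 5.
Neighbor 2: others sum to 62; max(0, 53 - 62) = 0.
Neighbor 3: others sum to 64; max(0, 53 - 64) = 0.
Neighbor 4: others sum to 49; max(0, 53 - 49) = 4.
Neighbor 5: others sum to 61; max(0, 53 - 61) = 0.
Total collected = 5 + 0 + 0 + 4 + 0 = 9.

9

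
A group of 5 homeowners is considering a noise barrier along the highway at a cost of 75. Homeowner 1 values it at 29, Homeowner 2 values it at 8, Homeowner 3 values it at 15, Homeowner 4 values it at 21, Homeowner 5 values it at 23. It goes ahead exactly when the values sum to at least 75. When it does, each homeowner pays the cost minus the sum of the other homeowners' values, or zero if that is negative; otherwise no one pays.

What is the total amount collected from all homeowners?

10

Total value 96 ≥ cost 75, so it is built.
Homeowner 1: others sum to 67; max(0, 75 - 67) = 8.
Homeowner 2: others sum to 88; max(0, 75 - 88) = 0.
Homeowner 3: others sum to 81; max(0, 75 - 81) = 0.
Homeowner 4: others sum to 75; max(0, 75 - 75) = 0.
Homeowner 5: others sum to 73; max(0, 75 - 73) = 2.
Total collected = 8 + 0 + 0 + 0 + 2 = 10.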